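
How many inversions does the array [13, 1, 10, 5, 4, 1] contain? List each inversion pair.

Finding inversions in [13, 1, 10, 5, 4, 1]:

(0, 1): arr[0]=13 > arr[1]=1
(0, 2): arr[0]=13 > arr[2]=10
(0, 3): arr[0]=13 > arr[3]=5
(0, 4): arr[0]=13 > arr[4]=4
(0, 5): arr[0]=13 > arr[5]=1
(2, 3): arr[2]=10 > arr[3]=5
(2, 4): arr[2]=10 > arr[4]=4
(2, 5): arr[2]=10 > arr[5]=1
(3, 4): arr[3]=5 > arr[4]=4
(3, 5): arr[3]=5 > arr[5]=1
(4, 5): arr[4]=4 > arr[5]=1

Total inversions: 11

The array has 11 inversion(s): (0,1), (0,2), (0,3), (0,4), (0,5), (2,3), (2,4), (2,5), (3,4), (3,5), (4,5). Each pair (i,j) satisfies i < j and arr[i] > arr[j].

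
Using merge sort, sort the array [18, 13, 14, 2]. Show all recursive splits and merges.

Merge sort trace:

Split: [18, 13, 14, 2] -> [18, 13] and [14, 2]
  Split: [18, 13] -> [18] and [13]
  Merge: [18] + [13] -> [13, 18]
  Split: [14, 2] -> [14] and [2]
  Merge: [14] + [2] -> [2, 14]
Merge: [13, 18] + [2, 14] -> [2, 13, 14, 18]

Final sorted array: [2, 13, 14, 18]

The merge sort proceeds by recursively splitting the array and merging sorted halves.
After all merges, the sorted array is [2, 13, 14, 18].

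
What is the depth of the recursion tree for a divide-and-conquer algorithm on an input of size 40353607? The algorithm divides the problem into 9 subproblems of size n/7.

For divide and conquer with division factor 7:

Problem sizes at each level:
Level 0: 40353607
Level 1: 5764801
Level 2: 823543
Level 3: 117649
Level 4: 16807
Level 5: 2401
Level 6: 343
Level 7: 49
Level 8: 7
Level 9: 1

The root is level 0 and the size-1 base case is level 9 (the tree spans levels 0 through 9, i.e. 10 levels counting the root), so the depth is the number of divisions: log_7(40353607) = 9

The recursion tree depth is log_7(40353607) = 9. At each level, the problem size is divided by 7, so it takes 9 divisions to reduce to a base case of size 1. The algorithm makes 9 recursive calls at each level.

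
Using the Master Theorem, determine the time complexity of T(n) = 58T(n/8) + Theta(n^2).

Master Theorem for T(n) = 58T(n/8) + O(n^2):

a = 58, b = 8, c = 2
log_b(a) = log_8(58) = 1.9527

Case 3: c = 2 > log_8(58) = 1.9527
T(n) = O(n^2) = O(n^2)

For T(n) = 58T(n/8) + O(n^2): log_8(58) = 1.9527. This is Case 3 of the Master Theorem (c > log_b(a), work dominated by root), giving O(n^2).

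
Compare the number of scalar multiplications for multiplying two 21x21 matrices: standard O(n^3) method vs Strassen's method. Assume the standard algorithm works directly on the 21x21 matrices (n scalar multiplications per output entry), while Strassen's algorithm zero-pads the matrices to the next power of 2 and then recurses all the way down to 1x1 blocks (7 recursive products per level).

Matrix multiplication for 21x21 matrices:

Strassen's algorithm requires power-of-2 dimensions. Pad 21x21 to 32x32 (next power of 2).

Standard algorithm: 21^3 = 9261 multiplications
Strassen's algorithm: 7^(log2(32)) = 7^5 = 16807 multiplications
Difference: 9261 - 16807 = -7546 (Strassen uses MORE here due to padding overhead — for small or just-over-power-of-2 n, padding can outweigh the per-level savings)

Standard: 9261 multiplications (21^3). Strassen: 16807 multiplications (7^5, after padding to 32x32). Strassen reduces 8 recursive multiplications to 7 at each level.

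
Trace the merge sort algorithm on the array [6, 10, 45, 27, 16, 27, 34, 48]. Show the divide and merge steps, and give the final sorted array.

Merge sort trace:

Split: [6, 10, 45, 27, 16, 27, 34, 48] -> [6, 10, 45, 27] and [16, 27, 34, 48]
  Split: [6, 10, 45, 27] -> [6, 10] and [45, 27]
    Split: [6, 10] -> [6] and [10]
    Merge: [6] + [10] -> [6, 10]
    Split: [45, 27] -> [45] and [27]
    Merge: [45] + [27] -> [27, 45]
  Merge: [6, 10] + [27, 45] -> [6, 10, 27, 45]
  Split: [16, 27, 34, 48] -> [16, 27] and [34, 48]
    Split: [16, 27] -> [16] and [27]
    Merge: [16] + [27] -> [16, 27]
    Split: [34, 48] -> [34] and [48]
    Merge: [34] + [48] -> [34, 48]
  Merge: [16, 27] + [34, 48] -> [16, 27, 34, 48]
Merge: [6, 10, 27, 45] + [16, 27, 34, 48] -> [6, 10, 16, 27, 27, 34, 45, 48]

Final sorted array: [6, 10, 16, 27, 27, 34, 45, 48]

The merge sort proceeds by recursively splitting the array and merging sorted halves.
After all merges, the sorted array is [6, 10, 16, 27, 27, 34, 45, 48].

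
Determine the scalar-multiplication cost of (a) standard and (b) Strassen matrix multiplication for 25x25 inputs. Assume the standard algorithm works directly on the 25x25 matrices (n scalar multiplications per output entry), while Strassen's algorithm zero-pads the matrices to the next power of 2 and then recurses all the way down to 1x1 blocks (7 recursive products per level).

Matrix multiplication for 25x25 matrices:

Strassen's algorithm requires power-of-2 dimensions. Pad 25x25 to 32x32 (next power of 2).

Standard algorithm: 25^3 = 15625 multiplications
Strassen's algorithm: 7^(log2(32)) = 7^5 = 16807 multiplications
Difference: 15625 - 16807 = -1182 (Strassen uses MORE here due to padding overhead — for small or just-over-power-of-2 n, padding can outweigh the per-level savings)

Standard: 15625 multiplications (25^3). Strassen: 16807 multiplications (7^5, after padding to 32x32). Strassen reduces 8 recursive multiplications to 7 at each level.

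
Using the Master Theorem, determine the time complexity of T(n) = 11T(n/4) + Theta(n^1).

Master Theorem for T(n) = 11T(n/4) + O(n^1):

a = 11, b = 4, c = 1
log_b(a) = log_4(11) = 1.7297

Case 1: c = 1 < log_4(11) = 1.7297
T(n) = O(n^(log_4 11))

For T(n) = 11T(n/4) + O(n^1): log_4(11) = 1.7297. This is Case 1 of the Master Theorem (c < log_b(a), work dominated by leaves), giving O(n^(log_4 11)).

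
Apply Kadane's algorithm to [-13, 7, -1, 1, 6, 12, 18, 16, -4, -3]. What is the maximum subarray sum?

Using Kadane's algorithm on [-13, 7, -1, 1, 6, 12, 18, 16, -4, -3]:

Scanning through the array:
Position 1 (value 7): max_ending_here = 7, max_so_far = 7
Position 2 (value -1): max_ending_here = 6, max_so_far = 7
Position 3 (value 1): max_ending_here = 7, max_so_far = 7
Position 4 (value 6): max_ending_here = 13, max_so_far = 13
Position 5 (value 12): max_ending_here = 25, max_so_far = 25
Position 6 (value 18): max_ending_here = 43, max_so_far = 43
Position 7 (value 16): max_ending_here = 59, max_so_far = 59
Position 8 (value -4): max_ending_here = 55, max_so_far = 59
Position 9 (value -3): max_ending_here = 52, max_so_far = 59

Maximum subarray: [7, -1, 1, 6, 12, 18, 16]
Maximum sum: 59

The maximum subarray is [7, -1, 1, 6, 12, 18, 16] with sum 59. This subarray runs from index 1 to index 7.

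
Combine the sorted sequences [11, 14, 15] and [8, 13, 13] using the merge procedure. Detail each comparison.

Merging process:

Compare 11 vs 8: take 8 from right. Merged: [8]
Compare 11 vs 13: take 11 from left. Merged: [8, 11]
Compare 14 vs 13: take 13 from right. Merged: [8, 11, 13]
Compare 14 vs 13: take 13 from right. Merged: [8, 11, 13, 13]
Append remaining from left: [14, 15]. Merged: [8, 11, 13, 13, 14, 15]

Final merged array: [8, 11, 13, 13, 14, 15]
Total comparisons: 4

The merged array is [8, 11, 13, 13, 14, 15], requiring 4 comparisons. The merge step runs in O(n) time where n is the total number of elements.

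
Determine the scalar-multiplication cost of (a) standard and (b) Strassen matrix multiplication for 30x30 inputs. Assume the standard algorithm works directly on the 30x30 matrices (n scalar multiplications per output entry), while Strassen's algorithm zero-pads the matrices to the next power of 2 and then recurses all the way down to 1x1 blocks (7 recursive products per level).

Matrix multiplication for 30x30 matrices:

Strassen's algorithm requires power-of-2 dimensions. Pad 30x30 to 32x32 (next power of 2).

Standard algorithm: 30^3 = 27000 multiplications
Strassen's algorithm: 7^(log2(32)) = 7^5 = 16807 multiplications
Savings: 27000 - 16807 = 10193 multiplications

Standard: 27000 multiplications (30^3). Strassen: 16807 multiplications (7^5, after padding to 32x32). Strassen reduces 8 recursive multiplications to 7 at each level.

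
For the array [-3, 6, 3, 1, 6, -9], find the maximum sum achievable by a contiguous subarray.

Using Kadane's algorithm on [-3, 6, 3, 1, 6, -9]:

Scanning through the array:
Position 1 (value 6): max_ending_here = 6, max_so_far = 6
Position 2 (value 3): max_ending_here = 9, max_so_far = 9
Position 3 (value 1): max_ending_here = 10, max_so_far = 10
Position 4 (value 6): max_ending_here = 16, max_so_far = 16
Position 5 (value -9): max_ending_here = 7, max_so_far = 16

Maximum subarray: [6, 3, 1, 6]
Maximum sum: 16

The maximum subarray is [6, 3, 1, 6] with sum 16. This subarray runs from index 1 to index 4.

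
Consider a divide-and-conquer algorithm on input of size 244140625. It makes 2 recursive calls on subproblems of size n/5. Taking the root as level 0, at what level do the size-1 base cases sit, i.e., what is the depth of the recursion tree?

For divide and conquer with division factor 5:

Problem sizes at each level:
Level 0: 244140625
Level 1: 48828125
Level 2: 9765625
Level 3: 1953125
Level 4: 390625
Level 5: 78125
Level 6: 15625
Level 7: 3125
Level 8: 625
Level 9: 125
Level 10: 25
Level 11: 5
Level 12: 1

The root is level 0 and the size-1 base case is level 12 (the tree spans levels 0 through 12, i.e. 13 levels counting the root), so the depth is the number of divisions: log_5(244140625) = 12

The recursion tree depth is log_5(244140625) = 12. At each level, the problem size is divided by 5, so it takes 12 divisions to reduce to a base case of size 1. The algorithm makes 2 recursive calls at each level.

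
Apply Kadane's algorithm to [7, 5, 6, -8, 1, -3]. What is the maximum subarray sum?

Using Kadane's algorithm on [7, 5, 6, -8, 1, -3]:

Scanning through the array:
Position 1 (value 5): max_ending_here = 12, max_so_far = 12
Position 2 (value 6): max_ending_here = 18, max_so_far = 18
Position 3 (value -8): max_ending_here = 10, max_so_far = 18
Position 4 (value 1): max_ending_here = 11, max_so_far = 18
Position 5 (value -3): max_ending_here = 8, max_so_far = 18

Maximum subarray: [7, 5, 6]
Maximum sum: 18

The maximum subarray is [7, 5, 6] with sum 18. This subarray runs from index 0 to index 2.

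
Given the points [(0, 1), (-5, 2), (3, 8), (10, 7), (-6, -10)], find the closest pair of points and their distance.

Computing all pairwise distances among 5 points:

d((0, 1), (-5, 2)) = 5.099 <-- minimum
d((0, 1), (3, 8)) = 7.6158
d((0, 1), (10, 7)) = 11.6619
d((0, 1), (-6, -10)) = 12.53
d((-5, 2), (3, 8)) = 10.0
d((-5, 2), (10, 7)) = 15.8114
d((-5, 2), (-6, -10)) = 12.0416
d((3, 8), (10, 7)) = 7.0711
d((3, 8), (-6, -10)) = 20.1246
d((10, 7), (-6, -10)) = 23.3452

Closest pair: (0, 1) and (-5, 2) with distance 5.099

The closest pair is (0, 1) and (-5, 2) with Euclidean distance 5.099. For 5 points, brute-force pairwise comparison is shown above. For large n, the divide-and-conquer algorithm (sort by x, recurse on halves, check the dividing strip) achieves O(n log n).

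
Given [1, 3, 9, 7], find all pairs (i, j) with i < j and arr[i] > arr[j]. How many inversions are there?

Finding inversions in [1, 3, 9, 7]:

(2, 3): arr[2]=9 > arr[3]=7

Total inversions: 1

The array has 1 inversion(s): (2,3). Each pair (i,j) satisfies i < j and arr[i] > arr[j].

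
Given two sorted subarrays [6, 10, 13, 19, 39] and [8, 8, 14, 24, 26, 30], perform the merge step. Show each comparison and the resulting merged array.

Merging process:

Compare 6 vs 8: take 6 from left. Merged: [6]
Compare 10 vs 8: take 8 from right. Merged: [6, 8]
Compare 10 vs 8: take 8 from right. Merged: [6, 8, 8]
Compare 10 vs 14: take 10 from left. Merged: [6, 8, 8, 10]
Compare 13 vs 14: take 13 from left. Merged: [6, 8, 8, 10, 13]
Compare 19 vs 14: take 14 from right. Merged: [6, 8, 8, 10, 13, 14]
Compare 19 vs 24: take 19 from left. Merged: [6, 8, 8, 10, 13, 14, 19]
Compare 39 vs 24: take 24 from right. Merged: [6, 8, 8, 10, 13, 14, 19, 24]
Compare 39 vs 26: take 26 from right. Merged: [6, 8, 8, 10, 13, 14, 19, 24, 26]
Compare 39 vs 30: take 30 from right. Merged: [6, 8, 8, 10, 13, 14, 19, 24, 26, 30]
Append remaining from left: [39]. Merged: [6, 8, 8, 10, 13, 14, 19, 24, 26, 30, 39]

Final merged array: [6, 8, 8, 10, 13, 14, 19, 24, 26, 30, 39]
Total comparisons: 10

The merged array is [6, 8, 8, 10, 13, 14, 19, 24, 26, 30, 39], requiring 10 comparisons. The merge step runs in O(n) time where n is the total number of elements.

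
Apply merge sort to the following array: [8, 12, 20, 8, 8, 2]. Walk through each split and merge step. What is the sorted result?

Merge sort trace:

Split: [8, 12, 20, 8, 8, 2] -> [8, 12, 20] and [8, 8, 2]
  Split: [8, 12, 20] -> [8] and [12, 20]
    Split: [12, 20] -> [12] and [20]
    Merge: [12] + [20] -> [12, 20]
  Merge: [8] + [12, 20] -> [8, 12, 20]
  Split: [8, 8, 2] -> [8] and [8, 2]
    Split: [8, 2] -> [8] and [2]
    Merge: [8] + [2] -> [2, 8]
  Merge: [8] + [2, 8] -> [2, 8, 8]
Merge: [8, 12, 20] + [2, 8, 8] -> [2, 8, 8, 8, 12, 20]

Final sorted array: [2, 8, 8, 8, 12, 20]

The merge sort proceeds by recursively splitting the array and merging sorted halves.
After all merges, the sorted array is [2, 8, 8, 8, 12, 20].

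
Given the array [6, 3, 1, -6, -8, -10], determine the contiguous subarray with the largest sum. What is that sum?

Using Kadane's algorithm on [6, 3, 1, -6, -8, -10]:

Scanning through the array:
Position 1 (value 3): max_ending_here = 9, max_so_far = 9
Position 2 (value 1): max_ending_here = 10, max_so_far = 10
Position 3 (value -6): max_ending_here = 4, max_so_far = 10
Position 4 (value -8): max_ending_here = -4, max_so_far = 10
Position 5 (value -10): max_ending_here = -10, max_so_far = 10

Maximum subarray: [6, 3, 1]
Maximum sum: 10

The maximum subarray is [6, 3, 1] with sum 10. This subarray runs from index 0 to index 2.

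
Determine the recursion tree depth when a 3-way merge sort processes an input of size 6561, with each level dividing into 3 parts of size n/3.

For divide and conquer with division factor 3:

Problem sizes at each level:
Level 0: 6561
Level 1: 2187
Level 2: 729
Level 3: 243
Level 4: 81
Level 5: 27
Level 6: 9
Level 7: 3
Level 8: 1

The root is level 0 and the size-1 base case is level 8 (the tree spans levels 0 through 8, i.e. 9 levels counting the root), so the depth is the number of divisions: log_3(6561) = 8

The recursion tree depth is log_3(6561) = 8. At each level, the problem size is divided by 3, so it takes 8 divisions to reduce to a base case of size 1. The algorithm makes 3 recursive calls at each level.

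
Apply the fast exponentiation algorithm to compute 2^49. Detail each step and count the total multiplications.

Computing 2^49 by squaring (build up from 2^1; each line after the first costs one multiplication):

2^1 = 2
2^2 = (2^1)^2 = 2^2 = 4
2^3 = 2 * 2^2 = 2 * 4 = 8
2^6 = (2^3)^2 = 8^2 = 64
2^12 = (2^6)^2 = 64^2 = 4096
2^24 = (2^12)^2 = 4096^2 = 16777216
2^48 = (2^24)^2 = 16777216^2 = 281474976710656
2^49 = 2 * 2^48 = 2 * 281474976710656 = 562949953421312

Result: 562949953421312
Multiplications needed: 7 (7 lines after 2^1)

2^49 = 562949953421312. Using exponentiation by squaring, this requires 7 multiplications. The key idea: if the exponent is even, square the half-power; if odd, multiply by the base once.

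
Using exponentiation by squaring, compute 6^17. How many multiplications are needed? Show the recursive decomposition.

Computing 6^17 by squaring (build up from 6^1; each line after the first costs one multiplication):

6^1 = 6
6^2 = (6^1)^2 = 6^2 = 36
6^4 = (6^2)^2 = 36^2 = 1296
6^8 = (6^4)^2 = 1296^2 = 1679616
6^16 = (6^8)^2 = 1679616^2 = 2821109907456
6^17 = 6 * 6^16 = 6 * 2821109907456 = 16926659444736

Result: 16926659444736
Multiplications needed: 5 (5 lines after 6^1)

6^17 = 16926659444736. Using exponentiation by squaring, this requires 5 multiplications. The key idea: if the exponent is even, square the half-power; if odd, multiply by the base once.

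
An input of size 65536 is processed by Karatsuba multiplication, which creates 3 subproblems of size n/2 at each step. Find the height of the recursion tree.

For divide and conquer with division factor 2:

Problem sizes at each level:
Level 0: 65536
Level 1: 32768
Level 2: 16384
Level 3: 8192
Level 4: 4096
Level 5: 2048
Level 6: 1024
Level 7: 512
Level 8: 256
Level 9: 128
Level 10: 64
Level 11: 32
Level 12: 16
Level 13: 8
Level 14: 4
Level 15: 2
Level 16: 1

The root is level 0 and the size-1 base case is level 16 (the tree spans levels 0 through 16, i.e. 17 levels counting the root), so the depth is the number of divisions: log_2(65536) = 16

The recursion tree depth is log_2(65536) = 16. At each level, the problem size is divided by 2, so it takes 16 divisions to reduce to a base case of size 1. The algorithm makes 3 recursive calls at each level.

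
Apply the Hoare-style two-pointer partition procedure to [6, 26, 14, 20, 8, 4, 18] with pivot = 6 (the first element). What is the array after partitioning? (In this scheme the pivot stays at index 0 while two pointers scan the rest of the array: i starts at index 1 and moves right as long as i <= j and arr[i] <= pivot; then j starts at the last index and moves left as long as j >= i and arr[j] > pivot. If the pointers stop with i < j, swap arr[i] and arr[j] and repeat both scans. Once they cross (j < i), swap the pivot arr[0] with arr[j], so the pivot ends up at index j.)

Hoare-style two-pointer partition with pivot = 6:

Initial array: [6, 26, 14, 20, 8, 4, 18]

Pointers start at i = 1, j = 6.
i stops at index 1 (arr[1]=26 > 6), j stops at index 5 (arr[5]=4 <= 6): swap arr[1] and arr[5], array becomes [6, 4, 14, 20, 8, 26, 18]
i ends at 2, j ends at 1: the pointers have crossed (j < i), so scanning stops.

Swap pivot arr[0] with arr[1] to place pivot at position 1: [4, 6, 14, 20, 8, 26, 18]
Pivot position: 1

After partitioning with pivot 6, the array becomes [4, 6, 14, 20, 8, 26, 18]. The pivot is placed at index 1. All elements to the left of the pivot are <= 6, and all elements to the right are > 6.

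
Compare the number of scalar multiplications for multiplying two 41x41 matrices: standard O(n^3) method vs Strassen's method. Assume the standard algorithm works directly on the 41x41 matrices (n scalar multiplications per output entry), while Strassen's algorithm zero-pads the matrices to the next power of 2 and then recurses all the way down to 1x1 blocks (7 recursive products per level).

Matrix multiplication for 41x41 matrices:

Strassen's algorithm requires power-of-2 dimensions. Pad 41x41 to 64x64 (next power of 2).

Standard algorithm: 41^3 = 68921 multiplications
Strassen's algorithm: 7^(log2(64)) = 7^6 = 117649 multiplications
Difference: 68921 - 117649 = -48728 (Strassen uses MORE here due to padding overhead — for small or just-over-power-of-2 n, padding can outweigh the per-level savings)

Standard: 68921 multiplications (41^3). Strassen: 117649 multiplications (7^6, after padding to 64x64). Strassen reduces 8 recursive multiplications to 7 at each level.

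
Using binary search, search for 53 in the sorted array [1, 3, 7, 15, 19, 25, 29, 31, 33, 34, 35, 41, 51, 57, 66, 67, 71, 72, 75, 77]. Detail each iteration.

Binary search for 53 in [1, 3, 7, 15, 19, 25, 29, 31, 33, 34, 35, 41, 51, 57, 66, 67, 71, 72, 75, 77]:

lo=0, hi=19, mid=9, arr[mid]=34 -> 34 < 53, search right half
lo=10, hi=19, mid=14, arr[mid]=66 -> 66 > 53, search left half
lo=10, hi=13, mid=11, arr[mid]=41 -> 41 < 53, search right half
lo=12, hi=13, mid=12, arr[mid]=51 -> 51 < 53, search right half
lo=13, hi=13, mid=13, arr[mid]=57 -> 57 > 53, search left half
lo=13 > hi=12, target 53 not found

Binary search determines that 53 is not in the array after 5 comparisons. The search space was exhausted without finding the target.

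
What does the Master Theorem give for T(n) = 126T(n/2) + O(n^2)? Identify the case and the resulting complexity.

Master Theorem for T(n) = 126T(n/2) + O(n^2):

a = 126, b = 2, c = 2
log_b(a) = log_2(126) = 6.9773

Case 1: c = 2 < log_2(126) = 6.9773
T(n) = O(n^(log_2 126))

For T(n) = 126T(n/2) + O(n^2): log_2(126) = 6.9773. This is Case 1 of the Master Theorem (c < log_b(a), work dominated by leaves), giving O(n^(log_2 126)).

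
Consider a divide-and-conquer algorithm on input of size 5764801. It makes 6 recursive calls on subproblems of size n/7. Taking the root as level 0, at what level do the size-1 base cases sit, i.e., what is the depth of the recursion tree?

For divide and conquer with division factor 7:

Problem sizes at each level:
Level 0: 5764801
Level 1: 823543
Level 2: 117649
Level 3: 16807
Level 4: 2401
Level 5: 343
Level 6: 49
Level 7: 7
Level 8: 1

The root is level 0 and the size-1 base case is level 8 (the tree spans levels 0 through 8, i.e. 9 levels counting the root), so the depth is the number of divisions: log_7(5764801) = 8

The recursion tree depth is log_7(5764801) = 8. At each level, the problem size is divided by 7, so it takes 8 divisions to reduce to a base case of size 1. The algorithm makes 6 recursive calls at each level.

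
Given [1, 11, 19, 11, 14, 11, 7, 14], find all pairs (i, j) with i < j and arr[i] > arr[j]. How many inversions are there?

Finding inversions in [1, 11, 19, 11, 14, 11, 7, 14]:

(1, 6): arr[1]=11 > arr[6]=7
(2, 3): arr[2]=19 > arr[3]=11
(2, 4): arr[2]=19 > arr[4]=14
(2, 5): arr[2]=19 > arr[5]=11
(2, 6): arr[2]=19 > arr[6]=7
(2, 7): arr[2]=19 > arr[7]=14
(3, 6): arr[3]=11 > arr[6]=7
(4, 5): arr[4]=14 > arr[5]=11
(4, 6): arr[4]=14 > arr[6]=7
(5, 6): arr[5]=11 > arr[6]=7

Total inversions: 10

The array has 10 inversion(s): (1,6), (2,3), (2,4), (2,5), (2,6), (2,7), (3,6), (4,5), (4,6), (5,6). Each pair (i,j) satisfies i < j and arr[i] > arr[j].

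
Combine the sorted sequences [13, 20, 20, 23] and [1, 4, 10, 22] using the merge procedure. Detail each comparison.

Merging process:

Compare 13 vs 1: take 1 from right. Merged: [1]
Compare 13 vs 4: take 4 from right. Merged: [1, 4]
Compare 13 vs 10: take 10 from right. Merged: [1, 4, 10]
Compare 13 vs 22: take 13 from left. Merged: [1, 4, 10, 13]
Compare 20 vs 22: take 20 from left. Merged: [1, 4, 10, 13, 20]
Compare 20 vs 22: take 20 from left. Merged: [1, 4, 10, 13, 20, 20]
Compare 23 vs 22: take 22 from right. Merged: [1, 4, 10, 13, 20, 20, 22]
Append remaining from left: [23]. Merged: [1, 4, 10, 13, 20, 20, 22, 23]

Final merged array: [1, 4, 10, 13, 20, 20, 22, 23]
Total comparisons: 7

The merged array is [1, 4, 10, 13, 20, 20, 22, 23], requiring 7 comparisons. The merge step runs in O(n) time where n is the total number of elements.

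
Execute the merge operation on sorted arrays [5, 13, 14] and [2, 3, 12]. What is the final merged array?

Merging process:

Compare 5 vs 2: take 2 from right. Merged: [2]
Compare 5 vs 3: take 3 from right. Merged: [2, 3]
Compare 5 vs 12: take 5 from left. Merged: [2, 3, 5]
Compare 13 vs 12: take 12 from right. Merged: [2, 3, 5, 12]
Append remaining from left: [13, 14]. Merged: [2, 3, 5, 12, 13, 14]

Final merged array: [2, 3, 5, 12, 13, 14]
Total comparisons: 4

The merged array is [2, 3, 5, 12, 13, 14], requiring 4 comparisons. The merge step runs in O(n) time where n is the total number of elements.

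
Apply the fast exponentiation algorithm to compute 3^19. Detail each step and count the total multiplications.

Computing 3^19 by squaring (build up from 3^1; each line after the first costs one multiplication):

3^1 = 3
3^2 = (3^1)^2 = 3^2 = 9
3^4 = (3^2)^2 = 9^2 = 81
3^8 = (3^4)^2 = 81^2 = 6561
3^9 = 3 * 3^8 = 3 * 6561 = 19683
3^18 = (3^9)^2 = 19683^2 = 387420489
3^19 = 3 * 3^18 = 3 * 387420489 = 1162261467

Result: 1162261467
Multiplications needed: 6 (6 lines after 3^1)

3^19 = 1162261467. Using exponentiation by squaring, this requires 6 multiplications. The key idea: if the exponent is even, square the half-power; if odd, multiply by the base once.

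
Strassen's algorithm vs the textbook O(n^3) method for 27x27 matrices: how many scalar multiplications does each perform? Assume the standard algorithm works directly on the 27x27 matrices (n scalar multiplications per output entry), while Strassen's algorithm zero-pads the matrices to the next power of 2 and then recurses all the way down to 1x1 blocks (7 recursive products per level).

Matrix multiplication for 27x27 matrices:

Strassen's algorithm requires power-of-2 dimensions. Pad 27x27 to 32x32 (next power of 2).

Standard algorithm: 27^3 = 19683 multiplications
Strassen's algorithm: 7^(log2(32)) = 7^5 = 16807 multiplications
Savings: 19683 - 16807 = 2876 multiplications

Standard: 19683 multiplications (27^3). Strassen: 16807 multiplications (7^5, after padding to 32x32). Strassen reduces 8 recursive multiplications to 7 at each level.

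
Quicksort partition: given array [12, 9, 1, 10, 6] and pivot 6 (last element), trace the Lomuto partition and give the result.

Lomuto partition with pivot = 6:

Initial array: [12, 9, 1, 10, 6]

arr[0]=12 > 6: no swap
arr[1]=9 > 6: no swap
arr[2]=1 <= 6: swap with position 0, array becomes [1, 9, 12, 10, 6]
arr[3]=10 > 6: no swap

Place pivot at position 1: [1, 6, 12, 10, 9]
Pivot position: 1

After partitioning with pivot 6, the array becomes [1, 6, 12, 10, 9]. The pivot is placed at index 1. All elements to the left of the pivot are <= 6, and all elements to the right are > 6.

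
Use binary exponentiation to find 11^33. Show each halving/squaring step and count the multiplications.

Computing 11^33 by squaring (build up from 11^1; each line after the first costs one multiplication):

11^1 = 11
11^2 = (11^1)^2 = 11^2 = 121
11^4 = (11^2)^2 = 121^2 = 14641
11^8 = (11^4)^2 = 14641^2 = 214358881
11^16 = (11^8)^2 = 214358881^2 = 45949729863572161
11^32 = (11^16)^2 = 45949729863572161^2 = 2111377674535255285545615254209921
11^33 = 11 * 11^32 = 11 * 2111377674535255285545615254209921 = 23225154419887808141001767796309131

Result: 23225154419887808141001767796309131
Multiplications needed: 6 (6 lines after 11^1)

11^33 = 23225154419887808141001767796309131. Using exponentiation by squaring, this requires 6 multiplications. The key idea: if the exponent is even, square the half-power; if odd, multiply by the base once.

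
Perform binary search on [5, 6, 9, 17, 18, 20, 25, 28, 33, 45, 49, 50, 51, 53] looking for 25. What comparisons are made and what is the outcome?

Binary search for 25 in [5, 6, 9, 17, 18, 20, 25, 28, 33, 45, 49, 50, 51, 53]:

lo=0, hi=13, mid=6, arr[mid]=25 -> Found target at index 6!

Binary search finds 25 at index 6 after 1 comparisons. The search repeatedly halves the search space by comparing with the middle element.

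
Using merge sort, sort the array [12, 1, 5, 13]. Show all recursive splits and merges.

Merge sort trace:

Split: [12, 1, 5, 13] -> [12, 1] and [5, 13]
  Split: [12, 1] -> [12] and [1]
  Merge: [12] + [1] -> [1, 12]
  Split: [5, 13] -> [5] and [13]
  Merge: [5] + [13] -> [5, 13]
Merge: [1, 12] + [5, 13] -> [1, 5, 12, 13]

Final sorted array: [1, 5, 12, 13]

The merge sort proceeds by recursively splitting the array and merging sorted halves.
After all merges, the sorted array is [1, 5, 12, 13].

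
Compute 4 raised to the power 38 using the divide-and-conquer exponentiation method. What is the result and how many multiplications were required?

Computing 4^38 by squaring (build up from 4^1; each line after the first costs one multiplication):

4^1 = 4
4^2 = (4^1)^2 = 4^2 = 16
4^4 = (4^2)^2 = 16^2 = 256
4^8 = (4^4)^2 = 256^2 = 65536
4^9 = 4 * 4^8 = 4 * 65536 = 262144
4^18 = (4^9)^2 = 262144^2 = 68719476736
4^19 = 4 * 4^18 = 4 * 68719476736 = 274877906944
4^38 = (4^19)^2 = 274877906944^2 = 75557863725914323419136

Result: 75557863725914323419136
Multiplications needed: 7 (7 lines after 4^1)

4^38 = 75557863725914323419136. Using exponentiation by squaring, this requires 7 multiplications. The key idea: if the exponent is even, square the half-power; if odd, multiply by the base once.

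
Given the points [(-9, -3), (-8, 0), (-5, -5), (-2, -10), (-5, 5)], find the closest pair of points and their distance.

Computing all pairwise distances among 5 points:

d((-9, -3), (-8, 0)) = 3.1623 <-- minimum
d((-9, -3), (-5, -5)) = 4.4721
d((-9, -3), (-2, -10)) = 9.8995
d((-9, -3), (-5, 5)) = 8.9443
d((-8, 0), (-5, -5)) = 5.831
d((-8, 0), (-2, -10)) = 11.6619
d((-8, 0), (-5, 5)) = 5.831
d((-5, -5), (-2, -10)) = 5.831
d((-5, -5), (-5, 5)) = 10.0
d((-2, -10), (-5, 5)) = 15.2971

Closest pair: (-9, -3) and (-8, 0) with distance 3.1623

The closest pair is (-9, -3) and (-8, 0) with Euclidean distance 3.1623. For 5 points, brute-force pairwise comparison is shown above. For large n, the divide-and-conquer algorithm (sort by x, recurse on halves, check the dividing strip) achieves O(n log n).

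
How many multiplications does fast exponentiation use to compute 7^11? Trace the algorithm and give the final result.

Computing 7^11 by squaring (build up from 7^1; each line after the first costs one multiplication):

7^1 = 7
7^2 = (7^1)^2 = 7^2 = 49
7^4 = (7^2)^2 = 49^2 = 2401
7^5 = 7 * 7^4 = 7 * 2401 = 16807
7^10 = (7^5)^2 = 16807^2 = 282475249
7^11 = 7 * 7^10 = 7 * 282475249 = 1977326743

Result: 1977326743
Multiplications needed: 5 (5 lines after 7^1)

7^11 = 1977326743. Using exponentiation by squaring, this requires 5 multiplications. The key idea: if the exponent is even, square the half-power; if odd, multiply by the base once.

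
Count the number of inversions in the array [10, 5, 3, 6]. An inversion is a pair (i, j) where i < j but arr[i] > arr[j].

Finding inversions in [10, 5, 3, 6]:

(0, 1): arr[0]=10 > arr[1]=5
(0, 2): arr[0]=10 > arr[2]=3
(0, 3): arr[0]=10 > arr[3]=6
(1, 2): arr[1]=5 > arr[2]=3

Total inversions: 4

The array has 4 inversion(s): (0,1), (0,2), (0,3), (1,2). Each pair (i,j) satisfies i < j and arr[i] > arr[j].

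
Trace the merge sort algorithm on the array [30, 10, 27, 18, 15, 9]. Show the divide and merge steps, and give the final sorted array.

Merge sort trace:

Split: [30, 10, 27, 18, 15, 9] -> [30, 10, 27] and [18, 15, 9]
  Split: [30, 10, 27] -> [30] and [10, 27]
    Split: [10, 27] -> [10] and [27]
    Merge: [10] + [27] -> [10, 27]
  Merge: [30] + [10, 27] -> [10, 27, 30]
  Split: [18, 15, 9] -> [18] and [15, 9]
    Split: [15, 9] -> [15] and [9]
    Merge: [15] + [9] -> [9, 15]
  Merge: [18] + [9, 15] -> [9, 15, 18]
Merge: [10, 27, 30] + [9, 15, 18] -> [9, 10, 15, 18, 27, 30]

Final sorted array: [9, 10, 15, 18, 27, 30]

The merge sort proceeds by recursively splitting the array and merging sorted halves.
After all merges, the sorted array is [9, 10, 15, 18, 27, 30].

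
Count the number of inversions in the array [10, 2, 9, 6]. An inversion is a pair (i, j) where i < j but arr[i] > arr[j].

Finding inversions in [10, 2, 9, 6]:

(0, 1): arr[0]=10 > arr[1]=2
(0, 2): arr[0]=10 > arr[2]=9
(0, 3): arr[0]=10 > arr[3]=6
(2, 3): arr[2]=9 > arr[3]=6

Total inversions: 4

The array has 4 inversion(s): (0,1), (0,2), (0,3), (2,3). Each pair (i,j) satisfies i < j and arr[i] > arr[j].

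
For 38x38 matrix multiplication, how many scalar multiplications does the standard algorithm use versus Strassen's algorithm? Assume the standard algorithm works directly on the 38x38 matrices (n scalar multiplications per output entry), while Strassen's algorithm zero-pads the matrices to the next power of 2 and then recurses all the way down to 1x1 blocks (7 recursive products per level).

Matrix multiplication for 38x38 matrices:

Strassen's algorithm requires power-of-2 dimensions. Pad 38x38 to 64x64 (next power of 2).

Standard algorithm: 38^3 = 54872 multiplications
Strassen's algorithm: 7^(log2(64)) = 7^6 = 117649 multiplications
Difference: 54872 - 117649 = -62777 (Strassen uses MORE here due to padding overhead — for small or just-over-power-of-2 n, padding can outweigh the per-level savings)

Standard: 54872 multiplications (38^3). Strassen: 117649 multiplications (7^6, after padding to 64x64). Strassen reduces 8 recursive multiplications to 7 at each level.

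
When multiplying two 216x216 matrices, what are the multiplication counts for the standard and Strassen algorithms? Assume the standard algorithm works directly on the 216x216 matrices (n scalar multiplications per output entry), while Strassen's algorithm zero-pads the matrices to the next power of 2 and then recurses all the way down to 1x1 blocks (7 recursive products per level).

Matrix multiplication for 216x216 matrices:

Strassen's algorithm requires power-of-2 dimensions. Pad 216x216 to 256x256 (next power of 2).

Standard algorithm: 216^3 = 10077696 multiplications
Strassen's algorithm: 7^(log2(256)) = 7^8 = 5764801 multiplications
Savings: 10077696 - 5764801 = 4312895 multiplications

Standard: 10077696 multiplications (216^3). Strassen: 5764801 multiplications (7^8, after padding to 256x256). Strassen reduces 8 recursive multiplications to 7 at each level.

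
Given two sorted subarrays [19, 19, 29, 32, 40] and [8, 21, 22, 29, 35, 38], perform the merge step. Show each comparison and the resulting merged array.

Merging process:

Compare 19 vs 8: take 8 from right. Merged: [8]
Compare 19 vs 21: take 19 from left. Merged: [8, 19]
Compare 19 vs 21: take 19 from left. Merged: [8, 19, 19]
Compare 29 vs 21: take 21 from right. Merged: [8, 19, 19, 21]
Compare 29 vs 22: take 22 from right. Merged: [8, 19, 19, 21, 22]
Compare 29 vs 29: take 29 from left. Merged: [8, 19, 19, 21, 22, 29]
Compare 32 vs 29: take 29 from right. Merged: [8, 19, 19, 21, 22, 29, 29]
Compare 32 vs 35: take 32 from left. Merged: [8, 19, 19, 21, 22, 29, 29, 32]
Compare 40 vs 35: take 35 from right. Merged: [8, 19, 19, 21, 22, 29, 29, 32, 35]
Compare 40 vs 38: take 38 from right. Merged: [8, 19, 19, 21, 22, 29, 29, 32, 35, 38]
Append remaining from left: [40]. Merged: [8, 19, 19, 21, 22, 29, 29, 32, 35, 38, 40]

Final merged array: [8, 19, 19, 21, 22, 29, 29, 32, 35, 38, 40]
Total comparisons: 10

The merged array is [8, 19, 19, 21, 22, 29, 29, 32, 35, 38, 40], requiring 10 comparisons. The merge step runs in O(n) time where n is the total number of elements.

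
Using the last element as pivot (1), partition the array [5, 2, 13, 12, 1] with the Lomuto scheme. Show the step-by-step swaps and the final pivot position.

Lomuto partition with pivot = 1:

Initial array: [5, 2, 13, 12, 1]

arr[0]=5 > 1: no swap
arr[1]=2 > 1: no swap
arr[2]=13 > 1: no swap
arr[3]=12 > 1: no swap

Place pivot at position 0: [1, 2, 13, 12, 5]
Pivot position: 0

After partitioning with pivot 1, the array becomes [1, 2, 13, 12, 5]. The pivot is placed at index 0. All elements to the left of the pivot are <= 1, and all elements to the right are > 1.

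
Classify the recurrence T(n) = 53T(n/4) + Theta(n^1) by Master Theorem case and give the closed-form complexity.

Master Theorem for T(n) = 53T(n/4) + O(n^1):

a = 53, b = 4, c = 1
log_b(a) = log_4(53) = 2.8640

Case 1: c = 1 < log_4(53) = 2.8640
T(n) = O(n^(log_4 53))

For T(n) = 53T(n/4) + O(n^1): log_4(53) = 2.8640. This is Case 1 of the Master Theorem (c < log_b(a), work dominated by leaves), giving O(n^(log_4 53)).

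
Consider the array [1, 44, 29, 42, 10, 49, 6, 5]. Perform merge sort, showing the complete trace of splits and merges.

Merge sort trace:

Split: [1, 44, 29, 42, 10, 49, 6, 5] -> [1, 44, 29, 42] and [10, 49, 6, 5]
  Split: [1, 44, 29, 42] -> [1, 44] and [29, 42]
    Split: [1, 44] -> [1] and [44]
    Merge: [1] + [44] -> [1, 44]
    Split: [29, 42] -> [29] and [42]
    Merge: [29] + [42] -> [29, 42]
  Merge: [1, 44] + [29, 42] -> [1, 29, 42, 44]
  Split: [10, 49, 6, 5] -> [10, 49] and [6, 5]
    Split: [10, 49] -> [10] and [49]
    Merge: [10] + [49] -> [10, 49]
    Split: [6, 5] -> [6] and [5]
    Merge: [6] + [5] -> [5, 6]
  Merge: [10, 49] + [5, 6] -> [5, 6, 10, 49]
Merge: [1, 29, 42, 44] + [5, 6, 10, 49] -> [1, 5, 6, 10, 29, 42, 44, 49]

Final sorted array: [1, 5, 6, 10, 29, 42, 44, 49]

The merge sort proceeds by recursively splitting the array and merging sorted halves.
After all merges, the sorted array is [1, 5, 6, 10, 29, 42, 44, 49].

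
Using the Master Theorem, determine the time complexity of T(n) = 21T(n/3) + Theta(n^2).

Master Theorem for T(n) = 21T(n/3) + O(n^2):

a = 21, b = 3, c = 2
log_b(a) = log_3(21) = 2.7712

Case 1: c = 2 < log_3(21) = 2.7712
T(n) = O(n^(log_3 21))

For T(n) = 21T(n/3) + O(n^2): log_3(21) = 2.7712. This is Case 1 of the Master Theorem (c < log_b(a), work dominated by leaves), giving O(n^(log_3 21)).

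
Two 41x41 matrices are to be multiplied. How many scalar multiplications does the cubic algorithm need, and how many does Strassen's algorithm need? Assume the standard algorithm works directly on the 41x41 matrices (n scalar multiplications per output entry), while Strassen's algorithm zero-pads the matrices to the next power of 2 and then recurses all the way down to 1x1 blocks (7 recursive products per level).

Matrix multiplication for 41x41 matrices:

Strassen's algorithm requires power-of-2 dimensions. Pad 41x41 to 64x64 (next power of 2).

Standard algorithm: 41^3 = 68921 multiplications
Strassen's algorithm: 7^(log2(64)) = 7^6 = 117649 multiplications
Difference: 68921 - 117649 = -48728 (Strassen uses MORE here due to padding overhead — for small or just-over-power-of-2 n, padding can outweigh the per-level savings)

Standard: 68921 multiplications (41^3). Strassen: 117649 multiplications (7^6, after padding to 64x64). Strassen reduces 8 recursive multiplications to 7 at each level.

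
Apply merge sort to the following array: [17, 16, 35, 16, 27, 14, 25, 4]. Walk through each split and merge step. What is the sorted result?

Merge sort trace:

Split: [17, 16, 35, 16, 27, 14, 25, 4] -> [17, 16, 35, 16] and [27, 14, 25, 4]
  Split: [17, 16, 35, 16] -> [17, 16] and [35, 16]
    Split: [17, 16] -> [17] and [16]
    Merge: [17] + [16] -> [16, 17]
    Split: [35, 16] -> [35] and [16]
    Merge: [35] + [16] -> [16, 35]
  Merge: [16, 17] + [16, 35] -> [16, 16, 17, 35]
  Split: [27, 14, 25, 4] -> [27, 14] and [25, 4]
    Split: [27, 14] -> [27] and [14]
    Merge: [27] + [14] -> [14, 27]
    Split: [25, 4] -> [25] and [4]
    Merge: [25] + [4] -> [4, 25]
  Merge: [14, 27] + [4, 25] -> [4, 14, 25, 27]
Merge: [16, 16, 17, 35] + [4, 14, 25, 27] -> [4, 14, 16, 16, 17, 25, 27, 35]

Final sorted array: [4, 14, 16, 16, 17, 25, 27, 35]

The merge sort proceeds by recursively splitting the array and merging sorted halves.
After all merges, the sorted array is [4, 14, 16, 16, 17, 25, 27, 35].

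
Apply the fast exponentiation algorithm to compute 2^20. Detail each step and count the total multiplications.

Computing 2^20 by squaring (build up from 2^1; each line after the first costs one multiplication):

2^1 = 2
2^2 = (2^1)^2 = 2^2 = 4
2^4 = (2^2)^2 = 4^2 = 16
2^5 = 2 * 2^4 = 2 * 16 = 32
2^10 = (2^5)^2 = 32^2 = 1024
2^20 = (2^10)^2 = 1024^2 = 1048576

Result: 1048576
Multiplications needed: 5 (5 lines after 2^1)

2^20 = 1048576. Using exponentiation by squaring, this requires 5 multiplications. The key idea: if the exponent is even, square the half-power; if odd, multiply by the base once.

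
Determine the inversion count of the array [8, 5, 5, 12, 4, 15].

Finding inversions in [8, 5, 5, 12, 4, 15]:

(0, 1): arr[0]=8 > arr[1]=5
(0, 2): arr[0]=8 > arr[2]=5
(0, 4): arr[0]=8 > arr[4]=4
(1, 4): arr[1]=5 > arr[4]=4
(2, 4): arr[2]=5 > arr[4]=4
(3, 4): arr[3]=12 > arr[4]=4

Total inversions: 6

The array has 6 inversion(s): (0,1), (0,2), (0,4), (1,4), (2,4), (3,4). Each pair (i,j) satisfies i < j and arr[i] > arr[j].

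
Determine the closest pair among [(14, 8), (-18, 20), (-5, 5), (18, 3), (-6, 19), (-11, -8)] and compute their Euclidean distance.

Computing all pairwise distances among 6 points:

d((14, 8), (-18, 20)) = 34.176
d((14, 8), (-5, 5)) = 19.2354
d((14, 8), (18, 3)) = 6.4031 <-- minimum
d((14, 8), (-6, 19)) = 22.8254
d((14, 8), (-11, -8)) = 29.6816
d((-18, 20), (-5, 5)) = 19.8494
d((-18, 20), (18, 3)) = 39.8121
d((-18, 20), (-6, 19)) = 12.0416
d((-18, 20), (-11, -8)) = 28.8617
d((-5, 5), (18, 3)) = 23.0868
d((-5, 5), (-6, 19)) = 14.0357
d((-5, 5), (-11, -8)) = 14.3178
d((18, 3), (-6, 19)) = 28.8444
d((18, 3), (-11, -8)) = 31.0161
d((-6, 19), (-11, -8)) = 27.4591

Closest pair: (14, 8) and (18, 3) with distance 6.4031

The closest pair is (14, 8) and (18, 3) with Euclidean distance 6.4031. For 6 points, brute-force pairwise comparison is shown above. For large n, the divide-and-conquer algorithm (sort by x, recurse on halves, check the dividing strip) achieves O(n log n).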